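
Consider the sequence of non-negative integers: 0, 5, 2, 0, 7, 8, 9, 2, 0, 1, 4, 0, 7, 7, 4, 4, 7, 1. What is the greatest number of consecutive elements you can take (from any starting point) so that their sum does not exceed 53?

14

add 0: [0] sum 0, len 1
add 5: [0, 5] sum 5, len 2
add 2: [0, 5, 2] sum 7, len 3
add 0: [0, 5, 2, 0] sum 7, len 4
add 7: [0, 5, 2, 0, 7] sum 14, len 5
add 8: [0, 5, 2, 0, 7, 8] sum 22, len 6
add 9: [0, 5, 2, 0, 7, 8, 9] sum 31, len 7
add 2: [0, 5, 2, 0, 7, 8, 9, 2] sum 33, len 8
add 0: [0, 5, 2, 0, 7, 8, 9, 2, 0] sum 33, len 9
add 1: [0, 5, 2, 0, 7, 8, 9, 2, 0, 1] sum 34, len 10
add 4: [0, 5, 2, 0, 7, 8, 9, 2, 0, 1, 4] sum 38, len 11
add 0: [0, 5, 2, 0, 7, 8, 9, 2, 0, 1, 4, 0] sum 38, len 12
add 7: [0, 5, 2, 0, 7, 8, 9, 2, 0, 1, 4, 0, 7] sum 45, len 13
add 7: [0, 5, 2, 0, 7, 8, 9, 2, 0, 1, 4, 0, 7, 7] sum 52, len 14
add 4: [2, 0, 7, 8, 9, 2, 0, 1, 4, 0, 7, 7, 4] sum 51, len 13
add 4: [0, 7, 8, 9, 2, 0, 1, 4, 0, 7, 7, 4, 4] sum 53, len 13
add 7: [8, 9, 2, 0, 1, 4, 0, 7, 7, 4, 4, 7] sum 53, len 12
add 1: [9, 2, 0, 1, 4, 0, 7, 7, 4, 4, 7, 1] sum 46, len 12
Longest length seen: 14.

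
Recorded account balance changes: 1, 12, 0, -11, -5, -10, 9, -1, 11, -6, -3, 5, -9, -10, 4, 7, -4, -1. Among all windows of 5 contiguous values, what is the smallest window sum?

Window sums for each of the 14 positions:
(1, 12, 0, -11, -5) → sum -3
(12, 0, -11, -5, -10) → sum -14
(0, -11, -5, -10, 9) → sum -17
(-11, -5, -10, 9, -1) → sum -18
(-5, -10, 9, -1, 11) → sum 4
(-10, 9, -1, 11, -6) → sum 3
(9, -1, 11, -6, -3) → sum 10
(-1, 11, -6, -3, 5) → sum 6
(11, -6, -3, 5, -9) → sum -2
(-6, -3, 5, -9, -10) → sum -23
(-3, 5, -9, -10, 4) → sum -13
(5, -9, -10, 4, 7) → sum -3
(-9, -10, 4, 7, -4) → sum -12
(-10, 4, 7, -4, -1) → sum -4
Smallest of these is -23.

-23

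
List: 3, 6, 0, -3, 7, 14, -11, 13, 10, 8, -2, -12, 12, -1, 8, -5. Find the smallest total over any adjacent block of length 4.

-3

Window sums for each of the 13 positions:
[3, 6, 0, -3] → sum 6
[6, 0, -3, 7] → sum 10
[0, -3, 7, 14] → sum 18
[-3, 7, 14, -11] → sum 7
[7, 14, -11, 13] → sum 23
[14, -11, 13, 10] → sum 26
[-11, 13, 10, 8] → sum 20
[13, 10, 8, -2] → sum 29
[10, 8, -2, -12] → sum 4
[8, -2, -12, 12] → sum 6
[-2, -12, 12, -1] → sum -3
[-12, 12, -1, 8] → sum 7
[12, -1, 8, -5] → sum 14
Smallest of these is -3.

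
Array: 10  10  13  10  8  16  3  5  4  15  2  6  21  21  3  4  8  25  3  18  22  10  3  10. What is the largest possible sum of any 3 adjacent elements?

10 10 13 → sum 33
10 13 10 → sum 33
13 10 8 → sum 31
10 8 16 → sum 34
8 16 3 → sum 27
16 3 5 → sum 24
3 5 4 → sum 12
5 4 15 → sum 24
4 15 2 → sum 21
15 2 6 → sum 23
2 6 21 → sum 29
6 21 21 → sum 48
21 21 3 → sum 45
21 3 4 → sum 28
3 4 8 → sum 15
4 8 25 → sum 37
8 25 3 → sum 36
25 3 18 → sum 46
3 18 22 → sum 43
18 22 10 → sum 50
22 10 3 → sum 35
10 3 10 → sum 23
Largest of these is 50.

50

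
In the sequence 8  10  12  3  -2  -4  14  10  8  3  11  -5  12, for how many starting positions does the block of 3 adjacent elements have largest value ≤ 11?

[8, 10, 12] → max 12
[10, 12, 3] → max 12
[12, 3, -2] → max 12
[3, -2, -4] → max 3  ≤ 11 ✓
[-2, -4, 14] → max 14
[-4, 14, 10] → max 14
[14, 10, 8] → max 14
[10, 8, 3] → max 10  ≤ 11 ✓
[8, 3, 11] → max 11  ≤ 11 ✓
[3, 11, -5] → max 11  ≤ 11 ✓
[11, -5, 12] → max 12
4 windows satisfy the condition.

4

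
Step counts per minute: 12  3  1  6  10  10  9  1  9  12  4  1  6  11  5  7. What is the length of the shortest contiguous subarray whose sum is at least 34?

add 12: running sum 12 < 34
add 3: running sum 15 < 34
add 1: running sum 16 < 34
add 6: running sum 22 < 34
add 10: running sum 32 < 34
add 10: shortest ending here [12, 3, 1, 6, 10, 10] sum 42, len 6
add 9: shortest ending here [6, 10, 10, 9] sum 35, len 4
add 1: shortest ending here [6, 10, 10, 9, 1] sum 36, len 5
add 9: shortest ending here [10, 10, 9, 1, 9] sum 39, len 5
add 12: shortest ending here [10, 9, 1, 9, 12] sum 41, len 5
add 4: shortest ending here [9, 1, 9, 12, 4] sum 35, len 5
add 1: shortest ending here [9, 1, 9, 12, 4, 1] sum 36, len 6
add 6: shortest ending here [9, 1, 9, 12, 4, 1, 6] sum 42, len 7
add 11: shortest ending here [12, 4, 1, 6, 11] sum 34, len 5
add 5: shortest ending here [12, 4, 1, 6, 11, 5] sum 39, len 6
add 7: shortest ending here [4, 1, 6, 11, 5, 7] sum 34, len 6
Shortest qualifying length: 4.

4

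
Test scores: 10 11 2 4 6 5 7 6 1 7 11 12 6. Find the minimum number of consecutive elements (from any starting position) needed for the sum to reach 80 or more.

add 10: running sum 10 < 80
add 11: running sum 21 < 80
add 2: running sum 23 < 80
add 4: running sum 27 < 80
add 6: running sum 33 < 80
add 5: running sum 38 < 80
add 7: running sum 45 < 80
add 6: running sum 51 < 80
add 1: running sum 52 < 80
add 7: running sum 59 < 80
add 11: running sum 70 < 80
end 11: [10, 11, 2, 4, 6, 5, 7, 6, 1, 7, 11, 12] sum 82, len 12
end 12: [10, 11, 2, 4, 6, 5, 7, 6, 1, 7, 11, 12, 6] sum 88, len 13
Shortest qualifying length: 12.

12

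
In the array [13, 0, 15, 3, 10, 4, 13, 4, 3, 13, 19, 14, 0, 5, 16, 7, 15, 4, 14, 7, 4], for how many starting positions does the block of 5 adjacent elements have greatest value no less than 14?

14

[13, 0, 15, 3, 10] → max 15  ≥ 14 ✓
[0, 15, 3, 10, 4] → max 15  ≥ 14 ✓
[15, 3, 10, 4, 13] → max 15  ≥ 14 ✓
[3, 10, 4, 13, 4] → max 13
[10, 4, 13, 4, 3] → max 13
[4, 13, 4, 3, 13] → max 13
[13, 4, 3, 13, 19] → max 19  ≥ 14 ✓
[4, 3, 13, 19, 14] → max 19  ≥ 14 ✓
[3, 13, 19, 14, 0] → max 19  ≥ 14 ✓
[13, 19, 14, 0, 5] → max 19  ≥ 14 ✓
[19, 14, 0, 5, 16] → max 19  ≥ 14 ✓
[14, 0, 5, 16, 7] → max 16  ≥ 14 ✓
[0, 5, 16, 7, 15] → max 16  ≥ 14 ✓
[5, 16, 7, 15, 4] → max 16  ≥ 14 ✓
[16, 7, 15, 4, 14] → max 16  ≥ 14 ✓
[7, 15, 4, 14, 7] → max 15  ≥ 14 ✓
[15, 4, 14, 7, 4] → max 15  ≥ 14 ✓
14 windows satisfy the condition.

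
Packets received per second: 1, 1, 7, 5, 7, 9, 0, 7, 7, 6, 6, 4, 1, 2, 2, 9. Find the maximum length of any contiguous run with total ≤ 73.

Extend to the right; shrink from the left whenever the sum exceeds 73:
→ 1: sum 1, len 1
→ 1: sum 2, len 2
→ 7: sum 9, len 3
→ 5: sum 14, len 4
→ 7: sum 21, len 5
→ 9: sum 30, len 6
→ 0: sum 30, len 7
→ 7: sum 37, len 8
→ 7: sum 44, len 9
→ 6: sum 50, len 10
→ 6: sum 56, len 11
→ 4: sum 60, len 12
→ 1: sum 61, len 13
→ 2: sum 63, len 14
→ 2: sum 65, len 15
→ 9 (dropped 1): sum 73, len 15
Longest length seen: 15.

15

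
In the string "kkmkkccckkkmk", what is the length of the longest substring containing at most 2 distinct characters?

[k] 1 distinct, len 1
[k, k] 1 distinct, len 2
[k, k, m] 2 distinct, len 3
[k, k, m, k] 2 distinct, len 4
[k, k, m, k, k] 2 distinct, len 5
[k, k, c] 2 distinct, len 3
[k, k, c, c] 2 distinct, len 4
[k, k, c, c, c] 2 distinct, len 5
[k, k, c, c, c, k] 2 distinct, len 6
[k, k, c, c, c, k, k] 2 distinct, len 7
[k, k, c, c, c, k, k, k] 2 distinct, len 8
[k, k, k, m] 2 distinct, len 4
[k, k, k, m, k] 2 distinct, len 5
Longest length with ≤2 distinct: 8.

8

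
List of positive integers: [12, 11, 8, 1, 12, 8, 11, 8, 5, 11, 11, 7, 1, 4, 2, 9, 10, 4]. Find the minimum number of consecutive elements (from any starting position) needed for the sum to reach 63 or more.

add 12: running sum 12 < 63
add 11: running sum 23 < 63
add 8: running sum 31 < 63
add 1: running sum 32 < 63
add 12: running sum 44 < 63
add 8: running sum 52 < 63
end 6: [12, 11, 8, 1, 12, 8, 11] sum 63, len 7
end 7: [12, 11, 8, 1, 12, 8, 11, 8] sum 71, len 8
end 8: [11, 8, 1, 12, 8, 11, 8, 5] sum 64, len 8
end 9: [8, 1, 12, 8, 11, 8, 5, 11] sum 64, len 8
end 10: [12, 8, 11, 8, 5, 11, 11] sum 66, len 7
end 11: [12, 8, 11, 8, 5, 11, 11, 7] sum 73, len 8
end 12: [12, 8, 11, 8, 5, 11, 11, 7, 1] sum 74, len 9
end 13: [8, 11, 8, 5, 11, 11, 7, 1, 4] sum 66, len 9
end 14: [8, 11, 8, 5, 11, 11, 7, 1, 4, 2] sum 68, len 10
end 15: [11, 8, 5, 11, 11, 7, 1, 4, 2, 9] sum 69, len 10
end 16: [8, 5, 11, 11, 7, 1, 4, 2, 9, 10] sum 68, len 10
end 17: [5, 11, 11, 7, 1, 4, 2, 9, 10, 4] sum 64, len 10
Shortest qualifying length: 7.

7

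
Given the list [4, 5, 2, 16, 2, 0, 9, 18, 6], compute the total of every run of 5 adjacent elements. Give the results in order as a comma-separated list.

29, 25, 29, 45, 35

Sliding a size-5 window across the 9 values:
4 5 2 16 2 → sum 29
5 2 16 2 0 → sum 25
2 16 2 0 9 → sum 29
16 2 0 9 18 → sum 45
2 0 9 18 6 → sum 35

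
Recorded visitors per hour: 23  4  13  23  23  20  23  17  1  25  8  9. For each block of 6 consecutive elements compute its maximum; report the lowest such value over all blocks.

23

23 4 13 23 23 20 → max 23
4 13 23 23 20 23 → max 23
13 23 23 20 23 17 → max 23
23 23 20 23 17 1 → max 23
23 20 23 17 1 25 → max 25
20 23 17 1 25 8 → max 25
23 17 1 25 8 9 → max 25
Lowest of these is 23.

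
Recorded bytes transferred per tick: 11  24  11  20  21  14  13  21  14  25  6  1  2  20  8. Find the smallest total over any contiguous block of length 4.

29

(11, 24, 11, 20) → sum 66
(24, 11, 20, 21) → sum 76
(11, 20, 21, 14) → sum 66
(20, 21, 14, 13) → sum 68
(21, 14, 13, 21) → sum 69
(14, 13, 21, 14) → sum 62
(13, 21, 14, 25) → sum 73
(21, 14, 25, 6) → sum 66
(14, 25, 6, 1) → sum 46
(25, 6, 1, 2) → sum 34
(6, 1, 2, 20) → sum 29
(1, 2, 20, 8) → sum 31
Smallest of these is 29.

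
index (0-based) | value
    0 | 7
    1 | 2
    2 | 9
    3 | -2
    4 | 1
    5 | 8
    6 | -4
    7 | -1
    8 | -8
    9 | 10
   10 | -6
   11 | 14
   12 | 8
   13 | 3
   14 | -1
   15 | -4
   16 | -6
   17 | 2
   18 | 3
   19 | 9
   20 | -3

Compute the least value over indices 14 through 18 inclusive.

-6

Elements at indices 14..18: -1, -4, -6, 2, 3
min(-1, -4, -6, 2, 3) = -6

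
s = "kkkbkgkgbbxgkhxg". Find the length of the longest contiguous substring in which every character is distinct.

add k: [k] len 1
add k (repeat k, move left end past it): [k] len 1
add k (repeat k, move left end past it): [k] len 1
add b: [k, b] len 2
add k (repeat k, move left end past it): [b, k] len 2
add g: [b, k, g] len 3
add k (repeat k, move left end past it): [g, k] len 2
add g (repeat g, move left end past it): [k, g] len 2
add b: [k, g, b] len 3
add b (repeat b, move left end past it): [b] len 1
add x: [b, x] len 2
add g: [b, x, g] len 3
add k: [b, x, g, k] len 4
add h: [b, x, g, k, h] len 5
add x (repeat x, move left end past it): [g, k, h, x] len 4
add g (repeat g, move left end past it): [k, h, x, g] len 4
Longest all-distinct length: 5.

5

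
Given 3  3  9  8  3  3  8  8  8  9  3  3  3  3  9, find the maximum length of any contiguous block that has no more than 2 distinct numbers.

6

add 3: window [3] (1 distinct), len 1
add 3: window [3, 3] (1 distinct), len 2
add 9: window [3, 3, 9] (2 distinct), len 3
add 8: window [9, 8] (2 distinct), len 2
add 3: window [8, 3] (2 distinct), len 2
add 3: window [8, 3, 3] (2 distinct), len 3
add 8: window [8, 3, 3, 8] (2 distinct), len 4
add 8: window [8, 3, 3, 8, 8] (2 distinct), len 5
add 8: window [8, 3, 3, 8, 8, 8] (2 distinct), len 6
add 9: window [8, 8, 8, 9] (2 distinct), len 4
add 3: window [9, 3] (2 distinct), len 2
add 3: window [9, 3, 3] (2 distinct), len 3
add 3: window [9, 3, 3, 3] (2 distinct), len 4
add 3: window [9, 3, 3, 3, 3] (2 distinct), len 5
add 9: window [9, 3, 3, 3, 3, 9] (2 distinct), len 6
Longest length with ≤2 distinct: 6.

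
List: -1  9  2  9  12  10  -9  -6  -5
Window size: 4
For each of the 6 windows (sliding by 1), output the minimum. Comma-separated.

-1, 2, 2, -9, -9, -9

(-1, 9, 2, 9) → min -1
(9, 2, 9, 12) → min 2
(2, 9, 12, 10) → min 2
(9, 12, 10, -9) → min -9
(12, 10, -9, -6) → min -9
(10, -9, -6, -5) → min -9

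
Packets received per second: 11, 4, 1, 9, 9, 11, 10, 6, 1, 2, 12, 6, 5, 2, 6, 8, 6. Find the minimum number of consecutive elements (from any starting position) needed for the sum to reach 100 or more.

Extend right; whenever the sum reaches 100, record the length and shrink from the left:
add 11: running sum 11 < 100
add 4: running sum 15 < 100
add 1: running sum 16 < 100
add 9: running sum 25 < 100
add 9: running sum 34 < 100
add 11: running sum 45 < 100
add 10: running sum 55 < 100
add 6: running sum 61 < 100
add 1: running sum 62 < 100
add 2: running sum 64 < 100
add 12: running sum 76 < 100
add 6: running sum 82 < 100
add 5: running sum 87 < 100
add 2: running sum 89 < 100
add 6: running sum 95 < 100
end 15: [11, 4, 1, 9, 9, 11, 10, 6, 1, 2, 12, 6, 5, 2, 6, 8] sum 103, len 16
end 16: [11, 4, 1, 9, 9, 11, 10, 6, 1, 2, 12, 6, 5, 2, 6, 8, 6] sum 109, len 17
Shortest qualifying length: 16.

16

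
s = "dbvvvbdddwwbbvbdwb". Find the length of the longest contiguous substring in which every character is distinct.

4

add d: [d] len 1
add b: [d, b] len 2
add v: [d, b, v] len 3
add v (repeat v, move left end past it): [v] len 1
add v (repeat v, move left end past it): [v] len 1
add b: [v, b] len 2
add d: [v, b, d] len 3
add d (repeat d, move left end past it): [d] len 1
add d (repeat d, move left end past it): [d] len 1
add w: [d, w] len 2
add w (repeat w, move left end past it): [w] len 1
add b: [w, b] len 2
add b (repeat b, move left end past it): [b] len 1
add v: [b, v] len 2
add b (repeat b, move left end past it): [v, b] len 2
add d: [v, b, d] len 3
add w: [v, b, d, w] len 4
add b (repeat b, move left end past it): [d, w, b] len 3
Longest all-distinct length: 4.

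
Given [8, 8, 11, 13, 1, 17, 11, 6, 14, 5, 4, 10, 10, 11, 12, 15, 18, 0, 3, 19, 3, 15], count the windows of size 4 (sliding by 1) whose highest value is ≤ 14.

8

8 8 11 13 → max 13  ≤ 14 ✓
8 11 13 1 → max 13  ≤ 14 ✓
11 13 1 17 → max 17
13 1 17 11 → max 17
1 17 11 6 → max 17
17 11 6 14 → max 17
11 6 14 5 → max 14  ≤ 14 ✓
6 14 5 4 → max 14  ≤ 14 ✓
14 5 4 10 → max 14  ≤ 14 ✓
5 4 10 10 → max 10  ≤ 14 ✓
4 10 10 11 → max 11  ≤ 14 ✓
10 10 11 12 → max 12  ≤ 14 ✓
10 11 12 15 → max 15
11 12 15 18 → max 18
12 15 18 0 → max 18
15 18 0 3 → max 18
18 0 3 19 → max 19
0 3 19 3 → max 19
3 19 3 15 → max 19
8 windows satisfy the condition.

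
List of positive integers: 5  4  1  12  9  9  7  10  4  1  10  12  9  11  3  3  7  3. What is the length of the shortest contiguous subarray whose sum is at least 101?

add 5: running sum 5 < 101
add 4: running sum 9 < 101
add 1: running sum 10 < 101
add 12: running sum 22 < 101
add 9: running sum 31 < 101
add 9: running sum 40 < 101
add 7: running sum 47 < 101
add 10: running sum 57 < 101
add 4: running sum 61 < 101
add 1: running sum 62 < 101
add 10: running sum 72 < 101
add 12: running sum 84 < 101
add 9: running sum 93 < 101
add 11: shortest ending here [5, 4, 1, 12, 9, 9, 7, 10, 4, 1, 10, 12, 9, 11] sum 104, len 14
add 3: shortest ending here [4, 1, 12, 9, 9, 7, 10, 4, 1, 10, 12, 9, 11, 3] sum 102, len 14
add 3: shortest ending here [1, 12, 9, 9, 7, 10, 4, 1, 10, 12, 9, 11, 3, 3] sum 101, len 14
add 7: shortest ending here [12, 9, 9, 7, 10, 4, 1, 10, 12, 9, 11, 3, 3, 7] sum 107, len 14
add 3: shortest ending here [12, 9, 9, 7, 10, 4, 1, 10, 12, 9, 11, 3, 3, 7, 3] sum 110, len 15
Shortest qualifying length: 14.

14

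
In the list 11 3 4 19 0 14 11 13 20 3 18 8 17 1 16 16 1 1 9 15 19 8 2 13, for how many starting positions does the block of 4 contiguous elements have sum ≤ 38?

(11, 3, 4, 19) → sum 37  ≤ 38 ✓
(3, 4, 19, 0) → sum 26  ≤ 38 ✓
(4, 19, 0, 14) → sum 37  ≤ 38 ✓
(19, 0, 14, 11) → sum 44
(0, 14, 11, 13) → sum 38  ≤ 38 ✓
(14, 11, 13, 20) → sum 58
(11, 13, 20, 3) → sum 47
(13, 20, 3, 18) → sum 54
(20, 3, 18, 8) → sum 49
(3, 18, 8, 17) → sum 46
(18, 8, 17, 1) → sum 44
(8, 17, 1, 16) → sum 42
(17, 1, 16, 16) → sum 50
(1, 16, 16, 1) → sum 34  ≤ 38 ✓
(16, 16, 1, 1) → sum 34  ≤ 38 ✓
(16, 1, 1, 9) → sum 27  ≤ 38 ✓
(1, 1, 9, 15) → sum 26  ≤ 38 ✓
(1, 9, 15, 19) → sum 44
(9, 15, 19, 8) → sum 51
(15, 19, 8, 2) → sum 44
(19, 8, 2, 13) → sum 42
8 windows satisfy the condition.

8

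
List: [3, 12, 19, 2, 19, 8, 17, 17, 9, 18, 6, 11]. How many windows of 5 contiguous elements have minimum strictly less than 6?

(3, 12, 19, 2, 19) → min 2  < 6 ✓
(12, 19, 2, 19, 8) → min 2  < 6 ✓
(19, 2, 19, 8, 17) → min 2  < 6 ✓
(2, 19, 8, 17, 17) → min 2  < 6 ✓
(19, 8, 17, 17, 9) → min 8
(8, 17, 17, 9, 18) → min 8
(17, 17, 9, 18, 6) → min 6
(17, 9, 18, 6, 11) → min 6
4 windows satisfy the condition.

4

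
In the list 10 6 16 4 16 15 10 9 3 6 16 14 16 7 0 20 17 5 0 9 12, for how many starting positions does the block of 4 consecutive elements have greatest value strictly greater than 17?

(10, 6, 16, 4) → max 16
(6, 16, 4, 16) → max 16
(16, 4, 16, 15) → max 16
(4, 16, 15, 10) → max 16
(16, 15, 10, 9) → max 16
(15, 10, 9, 3) → max 15
(10, 9, 3, 6) → max 10
(9, 3, 6, 16) → max 16
(3, 6, 16, 14) → max 16
(6, 16, 14, 16) → max 16
(16, 14, 16, 7) → max 16
(14, 16, 7, 0) → max 16
(16, 7, 0, 20) → max 20  > 17 ✓
(7, 0, 20, 17) → max 20  > 17 ✓
(0, 20, 17, 5) → max 20  > 17 ✓
(20, 17, 5, 0) → max 20  > 17 ✓
(17, 5, 0, 9) → max 17
(5, 0, 9, 12) → max 12
4 windows satisfy the condition.

4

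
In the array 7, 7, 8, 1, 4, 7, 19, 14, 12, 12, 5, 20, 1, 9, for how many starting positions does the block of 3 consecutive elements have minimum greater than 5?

4

7 7 8 → min 7  > 5 ✓
7 8 1 → min 1
8 1 4 → min 1
1 4 7 → min 1
4 7 19 → min 4
7 19 14 → min 7  > 5 ✓
19 14 12 → min 12  > 5 ✓
14 12 12 → min 12  > 5 ✓
12 12 5 → min 5
12 5 20 → min 5
5 20 1 → min 1
20 1 9 → min 1
4 windows satisfy the condition.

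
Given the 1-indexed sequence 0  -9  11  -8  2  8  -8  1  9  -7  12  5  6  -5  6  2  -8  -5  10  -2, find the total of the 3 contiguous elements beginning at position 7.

Elements at indices 7..9: -8, 1, 9
sum(-8, 1, 9) = 2

2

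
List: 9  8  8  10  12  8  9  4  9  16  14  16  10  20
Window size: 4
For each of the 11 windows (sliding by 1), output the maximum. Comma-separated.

Sliding a size-4 window across the 14 values:
(9, 8, 8, 10) → max 10
(8, 8, 10, 12) → max 12
(8, 10, 12, 8) → max 12
(10, 12, 8, 9) → max 12
(12, 8, 9, 4) → max 12
(8, 9, 4, 9) → max 9
(9, 4, 9, 16) → max 16
(4, 9, 16, 14) → max 16
(9, 16, 14, 16) → max 16
(16, 14, 16, 10) → max 16
(14, 16, 10, 20) → max 20

10, 12, 12, 12, 12, 9, 16, 16, 16, 16, 20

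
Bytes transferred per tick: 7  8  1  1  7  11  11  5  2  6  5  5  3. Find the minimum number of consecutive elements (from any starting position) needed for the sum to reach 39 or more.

6

add 7: running sum 7 < 39
add 8: running sum 15 < 39
add 1: running sum 16 < 39
add 1: running sum 17 < 39
add 7: running sum 24 < 39
add 11: running sum 35 < 39
end 6: [8, 1, 1, 7, 11, 11] sum 39, len 6
end 7: [8, 1, 1, 7, 11, 11, 5] sum 44, len 7
end 8: [8, 1, 1, 7, 11, 11, 5, 2] sum 46, len 8
end 9: [7, 11, 11, 5, 2, 6] sum 42, len 6
end 10: [11, 11, 5, 2, 6, 5] sum 40, len 6
end 11: [11, 11, 5, 2, 6, 5, 5] sum 45, len 7
end 12: [11, 11, 5, 2, 6, 5, 5, 3] sum 48, len 8
Shortest qualifying length: 6.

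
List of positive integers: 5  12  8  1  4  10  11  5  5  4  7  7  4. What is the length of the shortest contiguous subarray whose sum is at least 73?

add 5: running sum 5 < 73
add 12: running sum 17 < 73
add 8: running sum 25 < 73
add 1: running sum 26 < 73
add 4: running sum 30 < 73
add 10: running sum 40 < 73
add 11: running sum 51 < 73
add 5: running sum 56 < 73
add 5: running sum 61 < 73
add 4: running sum 65 < 73
add 7: running sum 72 < 73
end 11: [12, 8, 1, 4, 10, 11, 5, 5, 4, 7, 7] sum 74, len 11
end 12: [12, 8, 1, 4, 10, 11, 5, 5, 4, 7, 7, 4] sum 78, len 12
Shortest qualifying length: 11.

11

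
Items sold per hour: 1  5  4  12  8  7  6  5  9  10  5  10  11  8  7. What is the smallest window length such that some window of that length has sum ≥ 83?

add 1: running sum 1 < 83
add 5: running sum 6 < 83
add 4: running sum 10 < 83
add 12: running sum 22 < 83
add 8: running sum 30 < 83
add 7: running sum 37 < 83
add 6: running sum 43 < 83
add 5: running sum 48 < 83
add 9: running sum 57 < 83
add 10: running sum 67 < 83
add 5: running sum 72 < 83
add 10: running sum 82 < 83
end 12: [12, 8, 7, 6, 5, 9, 10, 5, 10, 11] sum 83, len 10
end 13: [12, 8, 7, 6, 5, 9, 10, 5, 10, 11, 8] sum 91, len 11
end 14: [8, 7, 6, 5, 9, 10, 5, 10, 11, 8, 7] sum 86, len 11
Shortest qualifying length: 10.

10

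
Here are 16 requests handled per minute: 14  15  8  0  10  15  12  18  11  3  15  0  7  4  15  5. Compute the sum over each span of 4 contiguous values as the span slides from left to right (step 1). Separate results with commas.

[14, 15, 8, 0] → sum 37
[15, 8, 0, 10] → sum 33
[8, 0, 10, 15] → sum 33
[0, 10, 15, 12] → sum 37
[10, 15, 12, 18] → sum 55
[15, 12, 18, 11] → sum 56
[12, 18, 11, 3] → sum 44
[18, 11, 3, 15] → sum 47
[11, 3, 15, 0] → sum 29
[3, 15, 0, 7] → sum 25
[15, 0, 7, 4] → sum 26
[0, 7, 4, 15] → sum 26
[7, 4, 15, 5] → sum 31

37, 33, 33, 37, 55, 56, 44, 47, 29, 25, 26, 26, 31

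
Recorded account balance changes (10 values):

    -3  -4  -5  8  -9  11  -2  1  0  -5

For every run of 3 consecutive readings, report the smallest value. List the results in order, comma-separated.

-5, -5, -9, -9, -9, -2, -2, -5

-3 -4 -5 → min -5
-4 -5 8 → min -5
-5 8 -9 → min -9
8 -9 11 → min -9
-9 11 -2 → min -9
11 -2 1 → min -2
-2 1 0 → min -2
1 0 -5 → min -5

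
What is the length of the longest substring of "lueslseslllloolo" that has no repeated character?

4

[l] len 1
[l, u] len 2
[l, u, e] len 3
[l, u, e, s] len 4
[u, e, s, l] len 4
[l, s] len 2
[l, s, e] len 3
[e, s] len 2
[e, s, l] len 3
[l] len 1
[l] len 1
[l] len 1
[l, o] len 2
[o] len 1
[o, l] len 2
[l, o] len 2
Longest all-distinct length: 4.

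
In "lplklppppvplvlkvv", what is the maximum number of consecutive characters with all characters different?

[l] len 1
[l, p] len 2
[p, l] len 2
[p, l, k] len 3
[k, l] len 2
[k, l, p] len 3
[p] len 1
[p] len 1
[p] len 1
[p, v] len 2
[v, p] len 2
[v, p, l] len 3
[p, l, v] len 3
[v, l] len 2
[v, l, k] len 3
[l, k, v] len 3
[v] len 1
Longest all-distinct length: 3.

3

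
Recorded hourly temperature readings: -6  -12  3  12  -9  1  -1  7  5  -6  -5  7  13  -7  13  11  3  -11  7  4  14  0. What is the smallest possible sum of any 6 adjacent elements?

-11

Each size-6 window and its sum:
(-6, -12, 3, 12, -9, 1) → sum -11
(-12, 3, 12, -9, 1, -1) → sum -6
(3, 12, -9, 1, -1, 7) → sum 13
(12, -9, 1, -1, 7, 5) → sum 15
(-9, 1, -1, 7, 5, -6) → sum -3
(1, -1, 7, 5, -6, -5) → sum 1
(-1, 7, 5, -6, -5, 7) → sum 7
(7, 5, -6, -5, 7, 13) → sum 21
(5, -6, -5, 7, 13, -7) → sum 7
(-6, -5, 7, 13, -7, 13) → sum 15
(-5, 7, 13, -7, 13, 11) → sum 32
(7, 13, -7, 13, 11, 3) → sum 40
(13, -7, 13, 11, 3, -11) → sum 22
(-7, 13, 11, 3, -11, 7) → sum 16
(13, 11, 3, -11, 7, 4) → sum 27
(11, 3, -11, 7, 4, 14) → sum 28
(3, -11, 7, 4, 14, 0) → sum 17
Smallest of these is -11.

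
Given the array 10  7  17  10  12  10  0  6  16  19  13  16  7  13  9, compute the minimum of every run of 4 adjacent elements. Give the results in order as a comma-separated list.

7, 7, 10, 0, 0, 0, 0, 6, 13, 7, 7, 7

(10, 7, 17, 10) → min 7
(7, 17, 10, 12) → min 7
(17, 10, 12, 10) → min 10
(10, 12, 10, 0) → min 0
(12, 10, 0, 6) → min 0
(10, 0, 6, 16) → min 0
(0, 6, 16, 19) → min 0
(6, 16, 19, 13) → min 6
(16, 19, 13, 16) → min 13
(19, 13, 16, 7) → min 7
(13, 16, 7, 13) → min 7
(16, 7, 13, 9) → min 7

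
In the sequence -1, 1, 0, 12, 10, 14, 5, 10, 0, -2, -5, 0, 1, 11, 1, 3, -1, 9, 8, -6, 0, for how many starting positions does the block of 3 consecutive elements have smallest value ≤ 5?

[-1, 1, 0] → min -1  ≤ 5 ✓
[1, 0, 12] → min 0  ≤ 5 ✓
[0, 12, 10] → min 0  ≤ 5 ✓
[12, 10, 14] → min 10
[10, 14, 5] → min 5  ≤ 5 ✓
[14, 5, 10] → min 5  ≤ 5 ✓
[5, 10, 0] → min 0  ≤ 5 ✓
[10, 0, -2] → min -2  ≤ 5 ✓
[0, -2, -5] → min -5  ≤ 5 ✓
[-2, -5, 0] → min -5  ≤ 5 ✓
[-5, 0, 1] → min -5  ≤ 5 ✓
[0, 1, 11] → min 0  ≤ 5 ✓
[1, 11, 1] → min 1  ≤ 5 ✓
[11, 1, 3] → min 1  ≤ 5 ✓
[1, 3, -1] → min -1  ≤ 5 ✓
[3, -1, 9] → min -1  ≤ 5 ✓
[-1, 9, 8] → min -1  ≤ 5 ✓
[9, 8, -6] → min -6  ≤ 5 ✓
[8, -6, 0] → min -6  ≤ 5 ✓
18 windows satisfy the condition.

18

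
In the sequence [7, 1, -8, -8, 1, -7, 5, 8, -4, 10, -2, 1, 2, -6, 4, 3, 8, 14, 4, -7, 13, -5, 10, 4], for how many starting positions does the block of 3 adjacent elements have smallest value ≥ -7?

18

[7, 1, -8] → min -8
[1, -8, -8] → min -8
[-8, -8, 1] → min -8
[-8, 1, -7] → min -8
[1, -7, 5] → min -7  ≥ -7 ✓
[-7, 5, 8] → min -7  ≥ -7 ✓
[5, 8, -4] → min -4  ≥ -7 ✓
[8, -4, 10] → min -4  ≥ -7 ✓
[-4, 10, -2] → min -4  ≥ -7 ✓
[10, -2, 1] → min -2  ≥ -7 ✓
[-2, 1, 2] → min -2  ≥ -7 ✓
[1, 2, -6] → min -6  ≥ -7 ✓
[2, -6, 4] → min -6  ≥ -7 ✓
[-6, 4, 3] → min -6  ≥ -7 ✓
[4, 3, 8] → min 3  ≥ -7 ✓
[3, 8, 14] → min 3  ≥ -7 ✓
[8, 14, 4] → min 4  ≥ -7 ✓
[14, 4, -7] → min -7  ≥ -7 ✓
[4, -7, 13] → min -7  ≥ -7 ✓
[-7, 13, -5] → min -7  ≥ -7 ✓
[13, -5, 10] → min -5  ≥ -7 ✓
[-5, 10, 4] → min -5  ≥ -7 ✓
18 windows satisfy the condition.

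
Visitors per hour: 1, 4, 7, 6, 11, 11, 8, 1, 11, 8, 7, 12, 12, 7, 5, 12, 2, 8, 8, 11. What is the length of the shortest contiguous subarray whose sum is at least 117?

14

add 1: running sum 1 < 117
add 4: running sum 5 < 117
add 7: running sum 12 < 117
add 6: running sum 18 < 117
add 11: running sum 29 < 117
add 11: running sum 40 < 117
add 8: running sum 48 < 117
add 1: running sum 49 < 117
add 11: running sum 60 < 117
add 8: running sum 68 < 117
add 7: running sum 75 < 117
add 12: running sum 87 < 117
add 12: running sum 99 < 117
add 7: running sum 106 < 117
add 5: running sum 111 < 117
end 15: [7, 6, 11, 11, 8, 1, 11, 8, 7, 12, 12, 7, 5, 12] sum 118, len 14
end 16: [7, 6, 11, 11, 8, 1, 11, 8, 7, 12, 12, 7, 5, 12, 2] sum 120, len 15
end 17: [6, 11, 11, 8, 1, 11, 8, 7, 12, 12, 7, 5, 12, 2, 8] sum 121, len 15
end 18: [11, 11, 8, 1, 11, 8, 7, 12, 12, 7, 5, 12, 2, 8, 8] sum 123, len 15
end 19: [11, 8, 1, 11, 8, 7, 12, 12, 7, 5, 12, 2, 8, 8, 11] sum 123, len 15
Shortest qualifying length: 14.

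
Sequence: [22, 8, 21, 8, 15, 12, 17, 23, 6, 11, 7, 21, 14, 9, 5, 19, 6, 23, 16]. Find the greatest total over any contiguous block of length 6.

96

Each size-6 window and its sum:
(22, 8, 21, 8, 15, 12) → sum 86
(8, 21, 8, 15, 12, 17) → sum 81
(21, 8, 15, 12, 17, 23) → sum 96
(8, 15, 12, 17, 23, 6) → sum 81
(15, 12, 17, 23, 6, 11) → sum 84
(12, 17, 23, 6, 11, 7) → sum 76
(17, 23, 6, 11, 7, 21) → sum 85
(23, 6, 11, 7, 21, 14) → sum 82
(6, 11, 7, 21, 14, 9) → sum 68
(11, 7, 21, 14, 9, 5) → sum 67
(7, 21, 14, 9, 5, 19) → sum 75
(21, 14, 9, 5, 19, 6) → sum 74
(14, 9, 5, 19, 6, 23) → sum 76
(9, 5, 19, 6, 23, 16) → sum 78
Greatest of these is 96.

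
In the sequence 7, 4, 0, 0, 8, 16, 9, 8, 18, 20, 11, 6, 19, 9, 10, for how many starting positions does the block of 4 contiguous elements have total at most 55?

10

[7, 4, 0, 0] → sum 11  ≤ 55 ✓
[4, 0, 0, 8] → sum 12  ≤ 55 ✓
[0, 0, 8, 16] → sum 24  ≤ 55 ✓
[0, 8, 16, 9] → sum 33  ≤ 55 ✓
[8, 16, 9, 8] → sum 41  ≤ 55 ✓
[16, 9, 8, 18] → sum 51  ≤ 55 ✓
[9, 8, 18, 20] → sum 55  ≤ 55 ✓
[8, 18, 20, 11] → sum 57
[18, 20, 11, 6] → sum 55  ≤ 55 ✓
[20, 11, 6, 19] → sum 56
[11, 6, 19, 9] → sum 45  ≤ 55 ✓
[6, 19, 9, 10] → sum 44  ≤ 55 ✓
10 windows satisfy the condition.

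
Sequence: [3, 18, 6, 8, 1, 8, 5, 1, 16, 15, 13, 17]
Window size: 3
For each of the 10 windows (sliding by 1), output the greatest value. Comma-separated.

Sliding a size-3 window across the 12 values:
(3, 18, 6) → max 18
(18, 6, 8) → max 18
(6, 8, 1) → max 8
(8, 1, 8) → max 8
(1, 8, 5) → max 8
(8, 5, 1) → max 8
(5, 1, 16) → max 16
(1, 16, 15) → max 16
(16, 15, 13) → max 16
(15, 13, 17) → max 17

18, 18, 8, 8, 8, 8, 16, 16, 16, 17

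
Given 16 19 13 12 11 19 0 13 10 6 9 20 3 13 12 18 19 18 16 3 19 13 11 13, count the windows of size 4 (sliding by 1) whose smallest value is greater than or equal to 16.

1

16 19 13 12 → min 12
19 13 12 11 → min 11
13 12 11 19 → min 11
12 11 19 0 → min 0
11 19 0 13 → min 0
19 0 13 10 → min 0
0 13 10 6 → min 0
13 10 6 9 → min 6
10 6 9 20 → min 6
6 9 20 3 → min 3
9 20 3 13 → min 3
20 3 13 12 → min 3
3 13 12 18 → min 3
13 12 18 19 → min 12
12 18 19 18 → min 12
18 19 18 16 → min 16  ≥ 16 ✓
19 18 16 3 → min 3
18 16 3 19 → min 3
16 3 19 13 → min 3
3 19 13 11 → min 3
19 13 11 13 → min 11
1 window satisfy the condition.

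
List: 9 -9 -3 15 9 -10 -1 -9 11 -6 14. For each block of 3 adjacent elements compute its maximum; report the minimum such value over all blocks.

-1

[9, -9, -3] → max 9
[-9, -3, 15] → max 15
[-3, 15, 9] → max 15
[15, 9, -10] → max 15
[9, -10, -1] → max 9
[-10, -1, -9] → max -1
[-1, -9, 11] → max 11
[-9, 11, -6] → max 11
[11, -6, 14] → max 14
Minimum of these is -1.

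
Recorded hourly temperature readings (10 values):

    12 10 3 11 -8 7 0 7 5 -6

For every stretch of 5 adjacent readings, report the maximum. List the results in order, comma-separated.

[12, 10, 3, 11, -8] → max 12
[10, 3, 11, -8, 7] → max 11
[3, 11, -8, 7, 0] → max 11
[11, -8, 7, 0, 7] → max 11
[-8, 7, 0, 7, 5] → max 7
[7, 0, 7, 5, -6] → max 7

12, 11, 11, 11, 7, 7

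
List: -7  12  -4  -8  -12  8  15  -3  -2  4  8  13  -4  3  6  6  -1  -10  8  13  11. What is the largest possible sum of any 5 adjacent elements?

26

-7 12 -4 -8 -12 → sum -19
12 -4 -8 -12 8 → sum -4
-4 -8 -12 8 15 → sum -1
-8 -12 8 15 -3 → sum 0
-12 8 15 -3 -2 → sum 6
8 15 -3 -2 4 → sum 22
15 -3 -2 4 8 → sum 22
-3 -2 4 8 13 → sum 20
-2 4 8 13 -4 → sum 19
4 8 13 -4 3 → sum 24
8 13 -4 3 6 → sum 26
13 -4 3 6 6 → sum 24
-4 3 6 6 -1 → sum 10
3 6 6 -1 -10 → sum 4
6 6 -1 -10 8 → sum 9
6 -1 -10 8 13 → sum 16
-1 -10 8 13 11 → sum 21
Largest of these is 26.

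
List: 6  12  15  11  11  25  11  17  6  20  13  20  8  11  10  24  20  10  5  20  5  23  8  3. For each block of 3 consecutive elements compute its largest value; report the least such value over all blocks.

11

[6, 12, 15] → max 15
[12, 15, 11] → max 15
[15, 11, 11] → max 15
[11, 11, 25] → max 25
[11, 25, 11] → max 25
[25, 11, 17] → max 25
[11, 17, 6] → max 17
[17, 6, 20] → max 20
[6, 20, 13] → max 20
[20, 13, 20] → max 20
[13, 20, 8] → max 20
[20, 8, 11] → max 20
[8, 11, 10] → max 11
[11, 10, 24] → max 24
[10, 24, 20] → max 24
[24, 20, 10] → max 24
[20, 10, 5] → max 20
[10, 5, 20] → max 20
[5, 20, 5] → max 20
[20, 5, 23] → max 23
[5, 23, 8] → max 23
[23, 8, 3] → max 23
Least of these is 11.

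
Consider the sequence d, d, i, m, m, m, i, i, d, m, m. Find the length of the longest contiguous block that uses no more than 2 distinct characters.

6

[d] 1 distinct, len 1
[d, d] 1 distinct, len 2
[d, d, i] 2 distinct, len 3
[i, m] 2 distinct, len 2
[i, m, m] 2 distinct, len 3
[i, m, m, m] 2 distinct, len 4
[i, m, m, m, i] 2 distinct, len 5
[i, m, m, m, i, i] 2 distinct, len 6
[i, i, d] 2 distinct, len 3
[d, m] 2 distinct, len 2
[d, m, m] 2 distinct, len 3
Longest length with ≤2 distinct: 6.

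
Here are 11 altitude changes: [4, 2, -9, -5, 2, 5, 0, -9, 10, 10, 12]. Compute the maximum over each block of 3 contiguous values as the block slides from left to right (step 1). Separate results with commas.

4, 2, 2, 5, 5, 5, 10, 10, 12

Sliding a size-3 window across the 11 values:
4 2 -9 → max 4
2 -9 -5 → max 2
-9 -5 2 → max 2
-5 2 5 → max 5
2 5 0 → max 5
5 0 -9 → max 5
0 -9 10 → max 10
-9 10 10 → max 10
10 10 12 → max 12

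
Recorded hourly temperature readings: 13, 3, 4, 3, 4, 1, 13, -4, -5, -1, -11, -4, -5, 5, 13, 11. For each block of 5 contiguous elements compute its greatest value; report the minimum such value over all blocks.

-1

[13, 3, 4, 3, 4] → max 13
[3, 4, 3, 4, 1] → max 4
[4, 3, 4, 1, 13] → max 13
[3, 4, 1, 13, -4] → max 13
[4, 1, 13, -4, -5] → max 13
[1, 13, -4, -5, -1] → max 13
[13, -4, -5, -1, -11] → max 13
[-4, -5, -1, -11, -4] → max -1
[-5, -1, -11, -4, -5] → max -1
[-1, -11, -4, -5, 5] → max 5
[-11, -4, -5, 5, 13] → max 13
[-4, -5, 5, 13, 11] → max 13
Minimum of these is -1.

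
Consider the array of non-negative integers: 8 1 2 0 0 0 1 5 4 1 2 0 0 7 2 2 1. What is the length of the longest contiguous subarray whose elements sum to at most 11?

add 8: [8] sum 8, len 1
add 1: [8, 1] sum 9, len 2
add 2: [8, 1, 2] sum 11, len 3
add 0: [8, 1, 2, 0] sum 11, len 4
add 0: [8, 1, 2, 0, 0] sum 11, len 5
add 0: [8, 1, 2, 0, 0, 0] sum 11, len 6
add 1: [1, 2, 0, 0, 0, 1] sum 4, len 6
add 5: [1, 2, 0, 0, 0, 1, 5] sum 9, len 7
add 4: [0, 0, 0, 1, 5, 4] sum 10, len 6
add 1: [0, 0, 0, 1, 5, 4, 1] sum 11, len 7
add 2: [4, 1, 2] sum 7, len 3
add 0: [4, 1, 2, 0] sum 7, len 4
add 0: [4, 1, 2, 0, 0] sum 7, len 5
add 7: [1, 2, 0, 0, 7] sum 10, len 5
add 2: [2, 0, 0, 7, 2] sum 11, len 5
add 2: [0, 0, 7, 2, 2] sum 11, len 5
add 1: [2, 2, 1] sum 5, len 3
Longest length seen: 7.

7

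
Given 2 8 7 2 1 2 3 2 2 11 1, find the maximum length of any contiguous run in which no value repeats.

add 2: [2] len 1
add 8: [2, 8] len 2
add 7: [2, 8, 7] len 3
add 2 (repeat 2, move left end past it): [8, 7, 2] len 3
add 1: [8, 7, 2, 1] len 4
add 2 (repeat 2, move left end past it): [1, 2] len 2
add 3: [1, 2, 3] len 3
add 2 (repeat 2, move left end past it): [3, 2] len 2
add 2 (repeat 2, move left end past it): [2] len 1
add 11: [2, 11] len 2
add 1: [2, 11, 1] len 3
Longest all-distinct length: 4.

4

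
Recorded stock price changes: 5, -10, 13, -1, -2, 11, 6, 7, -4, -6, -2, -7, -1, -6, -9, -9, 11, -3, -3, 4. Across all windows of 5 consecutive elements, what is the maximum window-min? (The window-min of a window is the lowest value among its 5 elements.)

[5, -10, 13, -1, -2] → min -10
[-10, 13, -1, -2, 11] → min -10
[13, -1, -2, 11, 6] → min -2
[-1, -2, 11, 6, 7] → min -2
[-2, 11, 6, 7, -4] → min -4
[11, 6, 7, -4, -6] → min -6
[6, 7, -4, -6, -2] → min -6
[7, -4, -6, -2, -7] → min -7
[-4, -6, -2, -7, -1] → min -7
[-6, -2, -7, -1, -6] → min -7
[-2, -7, -1, -6, -9] → min -9
[-7, -1, -6, -9, -9] → min -9
[-1, -6, -9, -9, 11] → min -9
[-6, -9, -9, 11, -3] → min -9
[-9, -9, 11, -3, -3] → min -9
[-9, 11, -3, -3, 4] → min -9
Maximum of these is -2.

-2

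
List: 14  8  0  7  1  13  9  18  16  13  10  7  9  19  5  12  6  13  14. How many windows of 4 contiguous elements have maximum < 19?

12

14 8 0 7 → max 14  < 19 ✓
8 0 7 1 → max 8  < 19 ✓
0 7 1 13 → max 13  < 19 ✓
7 1 13 9 → max 13  < 19 ✓
1 13 9 18 → max 18  < 19 ✓
13 9 18 16 → max 18  < 19 ✓
9 18 16 13 → max 18  < 19 ✓
18 16 13 10 → max 18  < 19 ✓
16 13 10 7 → max 16  < 19 ✓
13 10 7 9 → max 13  < 19 ✓
10 7 9 19 → max 19
7 9 19 5 → max 19
9 19 5 12 → max 19
19 5 12 6 → max 19
5 12 6 13 → max 13  < 19 ✓
12 6 13 14 → max 14  < 19 ✓
12 windows satisfy the condition.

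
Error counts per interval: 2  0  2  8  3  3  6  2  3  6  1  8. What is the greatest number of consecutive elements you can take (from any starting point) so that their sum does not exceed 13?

→ 2: sum 2, len 1
→ 0: sum 2, len 2
→ 2: sum 4, len 3
→ 8: sum 12, len 4
→ 3 (dropped 2): sum 13, len 4
→ 3 (dropped 0, 2, 8): sum 6, len 2
→ 6: sum 12, len 3
→ 2 (dropped 3): sum 11, len 3
→ 3 (dropped 3): sum 11, len 3
→ 6 (dropped 6): sum 11, len 3
→ 1: sum 12, len 4
→ 8 (dropped 2, 3, 6): sum 9, len 2
Longest length seen: 4.

4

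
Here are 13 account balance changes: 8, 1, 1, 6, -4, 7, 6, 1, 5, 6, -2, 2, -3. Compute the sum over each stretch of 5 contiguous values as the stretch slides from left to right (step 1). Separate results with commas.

12, 11, 16, 16, 15, 25, 16, 12, 8

8 1 1 6 -4 → sum 12
1 1 6 -4 7 → sum 11
1 6 -4 7 6 → sum 16
6 -4 7 6 1 → sum 16
-4 7 6 1 5 → sum 15
7 6 1 5 6 → sum 25
6 1 5 6 -2 → sum 16
1 5 6 -2 2 → sum 12
5 6 -2 2 -3 → sum 8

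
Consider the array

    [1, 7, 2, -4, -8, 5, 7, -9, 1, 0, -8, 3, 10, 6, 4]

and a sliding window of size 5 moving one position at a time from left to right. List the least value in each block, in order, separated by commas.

-8, -8, -8, -9, -9, -9, -9, -9, -8, -8, -8

1 7 2 -4 -8 → min -8
7 2 -4 -8 5 → min -8
2 -4 -8 5 7 → min -8
-4 -8 5 7 -9 → min -9
-8 5 7 -9 1 → min -9
5 7 -9 1 0 → min -9
7 -9 1 0 -8 → min -9
-9 1 0 -8 3 → min -9
1 0 -8 3 10 → min -8
0 -8 3 10 6 → min -8
-8 3 10 6 4 → min -8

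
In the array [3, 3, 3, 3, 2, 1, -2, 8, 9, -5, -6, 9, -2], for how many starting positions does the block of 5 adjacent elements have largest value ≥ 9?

5

(3, 3, 3, 3, 2) → max 3
(3, 3, 3, 2, 1) → max 3
(3, 3, 2, 1, -2) → max 3
(3, 2, 1, -2, 8) → max 8
(2, 1, -2, 8, 9) → max 9  ≥ 9 ✓
(1, -2, 8, 9, -5) → max 9  ≥ 9 ✓
(-2, 8, 9, -5, -6) → max 9  ≥ 9 ✓
(8, 9, -5, -6, 9) → max 9  ≥ 9 ✓
(9, -5, -6, 9, -2) → max 9  ≥ 9 ✓
5 windows satisfy the condition.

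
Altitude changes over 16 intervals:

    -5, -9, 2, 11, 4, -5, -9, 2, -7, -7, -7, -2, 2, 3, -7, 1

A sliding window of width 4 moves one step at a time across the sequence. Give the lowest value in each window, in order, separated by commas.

-9, -9, -5, -9, -9, -9, -9, -7, -7, -7, -7, -7, -7

Sliding a size-4 window across the 16 values:
[-5, -9, 2, 11] → min -9
[-9, 2, 11, 4] → min -9
[2, 11, 4, -5] → min -5
[11, 4, -5, -9] → min -9
[4, -5, -9, 2] → min -9
[-5, -9, 2, -7] → min -9
[-9, 2, -7, -7] → min -9
[2, -7, -7, -7] → min -7
[-7, -7, -7, -2] → min -7
[-7, -7, -2, 2] → min -7
[-7, -2, 2, 3] → min -7
[-2, 2, 3, -7] → min -7
[2, 3, -7, 1] → min -7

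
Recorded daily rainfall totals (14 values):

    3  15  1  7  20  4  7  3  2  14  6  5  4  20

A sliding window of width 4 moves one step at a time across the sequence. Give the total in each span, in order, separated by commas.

Sliding a size-4 window across the 14 values:
[3, 15, 1, 7] → sum 26
[15, 1, 7, 20] → sum 43
[1, 7, 20, 4] → sum 32
[7, 20, 4, 7] → sum 38
[20, 4, 7, 3] → sum 34
[4, 7, 3, 2] → sum 16
[7, 3, 2, 14] → sum 26
[3, 2, 14, 6] → sum 25
[2, 14, 6, 5] → sum 27
[14, 6, 5, 4] → sum 29
[6, 5, 4, 20] → sum 35

26, 43, 32, 38, 34, 16, 26, 25, 27, 29, 35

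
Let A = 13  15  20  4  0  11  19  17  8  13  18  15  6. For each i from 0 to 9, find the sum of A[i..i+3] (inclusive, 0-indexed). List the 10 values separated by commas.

52, 39, 35, 34, 47, 55, 57, 56, 54, 52

Sliding a size-4 window across the 13 values:
13 15 20 4 → sum 52
15 20 4 0 → sum 39
20 4 0 11 → sum 35
4 0 11 19 → sum 34
0 11 19 17 → sum 47
11 19 17 8 → sum 55
19 17 8 13 → sum 57
17 8 13 18 → sum 56
8 13 18 15 → sum 54
13 18 15 6 → sum 52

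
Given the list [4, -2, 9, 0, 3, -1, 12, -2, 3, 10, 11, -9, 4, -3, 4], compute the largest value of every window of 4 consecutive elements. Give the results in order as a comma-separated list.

4 -2 9 0 → max 9
-2 9 0 3 → max 9
9 0 3 -1 → max 9
0 3 -1 12 → max 12
3 -1 12 -2 → max 12
-1 12 -2 3 → max 12
12 -2 3 10 → max 12
-2 3 10 11 → max 11
3 10 11 -9 → max 11
10 11 -9 4 → max 11
11 -9 4 -3 → max 11
-9 4 -3 4 → max 4

9, 9, 9, 12, 12, 12, 12, 11, 11, 11, 11, 4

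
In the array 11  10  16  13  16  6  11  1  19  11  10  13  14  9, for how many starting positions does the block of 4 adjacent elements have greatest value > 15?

11 10 16 13 → max 16  > 15 ✓
10 16 13 16 → max 16  > 15 ✓
16 13 16 6 → max 16  > 15 ✓
13 16 6 11 → max 16  > 15 ✓
16 6 11 1 → max 16  > 15 ✓
6 11 1 19 → max 19  > 15 ✓
11 1 19 11 → max 19  > 15 ✓
1 19 11 10 → max 19  > 15 ✓
19 11 10 13 → max 19  > 15 ✓
11 10 13 14 → max 14
10 13 14 9 → max 14
9 windows satisfy the condition.

9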